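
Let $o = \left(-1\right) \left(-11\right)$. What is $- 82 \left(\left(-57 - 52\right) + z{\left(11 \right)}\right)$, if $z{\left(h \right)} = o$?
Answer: $8036$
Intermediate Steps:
$o = 11$
$z{\left(h \right)} = 11$
$- 82 \left(\left(-57 - 52\right) + z{\left(11 \right)}\right) = - 82 \left(\left(-57 - 52\right) + 11\right) = - 82 \left(-109 + 11\right) = \left(-82\right) \left(-98\right) = 8036$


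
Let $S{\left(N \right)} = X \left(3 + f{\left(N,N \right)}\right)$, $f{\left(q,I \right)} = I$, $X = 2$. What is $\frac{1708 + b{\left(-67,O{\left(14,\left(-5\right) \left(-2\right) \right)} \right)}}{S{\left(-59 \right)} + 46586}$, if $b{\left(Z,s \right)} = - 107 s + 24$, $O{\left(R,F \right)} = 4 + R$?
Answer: $- \frac{97}{23237} \approx -0.0041744$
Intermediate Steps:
$b{\left(Z,s \right)} = 24 - 107 s$
$S{\left(N \right)} = 6 + 2 N$ ($S{\left(N \right)} = 2 \left(3 + N\right) = 6 + 2 N$)
$\frac{1708 + b{\left(-67,O{\left(14,\left(-5\right) \left(-2\right) \right)} \right)}}{S{\left(-59 \right)} + 46586} = \frac{1708 + \left(24 - 107 \left(4 + 14\right)\right)}{\left(6 + 2 \left(-59\right)\right) + 46586} = \frac{1708 + \left(24 - 1926\right)}{\left(6 - 118\right) + 46586} = \frac{1708 + \left(24 - 1926\right)}{-112 + 46586} = \frac{1708 - 1902}{46474} = \left(-194\right) \frac{1}{46474} = - \frac{97}{23237}$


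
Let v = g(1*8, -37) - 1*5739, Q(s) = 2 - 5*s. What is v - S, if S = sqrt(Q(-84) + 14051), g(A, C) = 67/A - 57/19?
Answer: -45869/8 - sqrt(14473) ≈ -5853.9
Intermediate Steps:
g(A, C) = -3 + 67/A (g(A, C) = 67/A - 57*1/19 = 67/A - 3 = -3 + 67/A)
S = sqrt(14473) (S = sqrt((2 - 5*(-84)) + 14051) = sqrt((2 + 420) + 14051) = sqrt(422 + 14051) = sqrt(14473) ≈ 120.30)
v = -45869/8 (v = (-3 + 67/((1*8))) - 1*5739 = (-3 + 67/8) - 5739 = 43/8 - 5739 = -45869/8 ≈ -5733.6)
v - S = -45869/8 - sqrt(14473)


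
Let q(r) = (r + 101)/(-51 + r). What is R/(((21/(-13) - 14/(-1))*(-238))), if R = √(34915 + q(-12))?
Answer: -13*√3849223/402339 ≈ -0.063393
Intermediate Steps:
q(r) = (101 + r)/(-51 + r)
R = 2*√3849223/21 (R = √(34915 + (101 - 12)/(-51 - 12)) = √(34915 + 89/(-63)) = √(34915 - 1/63*89) = √(34915 - 89/63) = √(2199556/63) = 2*√3849223/21 ≈ 186.85)
R/(((21/(-13) - 14/(-1))*(-238))) = (2*√3849223/21)/(((21/(-13) - 14/(-1))*(-238))) = (2*√3849223/21)/(((21*(-1/13) - 14*(-1))*(-238))) = (2*√3849223/21)/(((-21/13 + 14)*(-238))) = (2*√3849223/21)/(((161/13)*(-238))) = (2*√3849223/21)/(-38318/13) = (2*√3849223/21)*(-13/38318) = -13*√3849223/402339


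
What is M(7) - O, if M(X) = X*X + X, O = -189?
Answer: 245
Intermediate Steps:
M(X) = X + X² (M(X) = X² + X = X + X²)
M(7) - O = 7*(1 + 7) - 1*(-189) = 7*8 + 189 = 56 + 189 = 245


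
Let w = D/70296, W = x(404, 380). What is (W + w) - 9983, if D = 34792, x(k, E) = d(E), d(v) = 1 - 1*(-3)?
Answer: -87681124/8787 ≈ -9978.5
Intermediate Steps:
d(v) = 4 (d(v) = 1 + 3 = 4)
x(k, E) = 4
W = 4
w = 4349/8787 (w = 34792/70296 = 34792*(1/70296) = 4349/8787 ≈ 0.49494)
(W + w) - 9983 = (4 + 4349/8787) - 9983 = 39497/8787 - 9983 = -87681124/8787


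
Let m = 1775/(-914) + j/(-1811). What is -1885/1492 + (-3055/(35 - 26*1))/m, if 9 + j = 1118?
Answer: 7473016465525/56775611628 ≈ 131.62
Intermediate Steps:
j = 1109 (j = -9 + 1118 = 1109)
m = -4228151/1655254 (m = 1775/(-914) + 1109/(-1811) = 1775*(-1/914) + 1109*(-1/1811) = -1775/914 - 1109/1811 = -4228151/1655254 ≈ -2.5544)
-1885/1492 + (-3055/(35 - 26*1))/m = -1885/1492 + (-3055/(35 - 26*1))/(-4228151/1655254) = -1885*1/1492 - 3055/(35 - 26)*(-1655254/4228151) = -1885/1492 - 3055/9*(-1655254/4228151) = -1885/1492 + 5056800970/38053359 = 7473016465525/56775611628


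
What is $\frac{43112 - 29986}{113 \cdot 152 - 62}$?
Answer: $\frac{6563}{8557} \approx 0.76697$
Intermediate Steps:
$\frac{43112 - 29986}{113 \cdot 152 - 62} = \frac{13126}{17176 - 62} = \frac{13126}{17114} = 13126 \cdot \frac{1}{17114} = \frac{6563}{8557}$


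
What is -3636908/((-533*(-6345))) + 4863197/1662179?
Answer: 10401580883813/5621298227415 ≈ 1.8504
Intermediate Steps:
-3636908/((-533*(-6345))) + 4863197/1662179 = -3636908/3381885 + 4863197*(1/1662179) = -3636908*1/3381885 + 4863197/1662179 = -3636908/3381885 + 4863197/1662179 = 10401580883813/5621298227415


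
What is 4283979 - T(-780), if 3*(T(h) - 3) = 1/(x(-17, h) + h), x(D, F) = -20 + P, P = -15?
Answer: 10474321321/2445 ≈ 4.2840e+6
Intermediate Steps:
x(D, F) = -35 (x(D, F) = -20 - 15 = -35)
T(h) = 3 + 1/(3*(-35 + h))
4283979 - T(-780) = 4283979 - (-314 + 9*(-780))/(3*(-35 - 780)) = 4283979 - (-314 - 7020)/(3*(-815)) = 4283979 - (-1)*(-7334)/(3*815) = 4283979 - 1*7334/2445 = 4283979 - 7334/2445 = 10474321321/2445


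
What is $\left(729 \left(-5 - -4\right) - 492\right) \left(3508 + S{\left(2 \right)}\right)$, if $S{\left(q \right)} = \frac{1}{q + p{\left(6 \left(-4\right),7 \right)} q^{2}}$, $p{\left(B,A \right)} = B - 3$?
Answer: $- \frac{454025187}{106} \approx -4.2833 \cdot 10^{6}$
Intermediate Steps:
$p{\left(B,A \right)} = -3 + B$
$S{\left(q \right)} = \frac{1}{q - 27 q^{2}}$ ($S{\left(q \right)} = \frac{1}{q + \left(-3 + 6 \left(-4\right)\right) q^{2}} = \frac{1}{q + \left(-3 - 24\right) q^{2}} = \frac{1}{q - 27 q^{2}}$)
$\left(729 \left(-5 - -4\right) - 492\right) \left(3508 + S{\left(2 \right)}\right) = \left(729 \left(-5 - -4\right) - 492\right) \left(3508 - \frac{1}{2 \left(-1 + 27 \cdot 2\right)}\right) = \left(729 \left(-5 + 4\right) - 492\right) \left(3508 - \frac{1}{2 \left(-1 + 54\right)}\right) = \left(729 \left(-1\right) - 492\right) \left(3508 - \frac{1}{2 \cdot 53}\right) = \left(-729 - 492\right) \left(3508 - \frac{1}{2} \cdot \frac{1}{53}\right) = - 1221 \left(3508 - \frac{1}{106}\right) = \left(-1221\right) \frac{371847}{106} = - \frac{454025187}{106}$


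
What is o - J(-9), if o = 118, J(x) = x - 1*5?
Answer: 132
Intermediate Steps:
J(x) = -5 + x (J(x) = x - 5 = -5 + x)
o - J(-9) = 118 - (-5 - 9) = 118 - 1*(-14) = 118 + 14 = 132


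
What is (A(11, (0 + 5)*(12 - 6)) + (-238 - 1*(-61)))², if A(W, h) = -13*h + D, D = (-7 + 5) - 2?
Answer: 326041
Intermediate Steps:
D = -4 (D = -2 - 2 = -4)
A(W, h) = -4 - 13*h (A(W, h) = -13*h - 4 = -4 - 13*h)
(A(11, (0 + 5)*(12 - 6)) + (-238 - 1*(-61)))² = ((-4 - 13*(0 + 5)*(12 - 6)) + (-238 - 1*(-61)))² = ((-4 - 65*6) + (-238 + 61))² = ((-4 - 13*30) - 177)² = ((-4 - 390) - 177)² = (-394 - 177)² = (-571)² = 326041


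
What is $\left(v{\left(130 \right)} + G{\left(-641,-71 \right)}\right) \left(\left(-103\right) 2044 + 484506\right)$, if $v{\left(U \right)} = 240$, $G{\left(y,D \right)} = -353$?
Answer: $-30959062$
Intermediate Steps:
$\left(v{\left(130 \right)} + G{\left(-641,-71 \right)}\right) \left(\left(-103\right) 2044 + 484506\right) = \left(240 - 353\right) \left(\left(-103\right) 2044 + 484506\right) = - 113 \left(-210532 + 484506\right) = \left(-113\right) 273974 = -30959062$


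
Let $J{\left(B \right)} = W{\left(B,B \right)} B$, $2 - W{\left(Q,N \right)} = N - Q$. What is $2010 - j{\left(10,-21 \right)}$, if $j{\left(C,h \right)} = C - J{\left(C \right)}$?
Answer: $2020$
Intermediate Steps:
$W{\left(Q,N \right)} = 2 + Q - N$ ($W{\left(Q,N \right)} = 2 - \left(N - Q\right) = 2 + Q - N$)
$J{\left(B \right)} = 2 B$ ($J{\left(B \right)} = \left(2 + B - B\right) B = 2 B$)
$j{\left(C,h \right)} = - C$ ($j{\left(C,h \right)} = C - 2 C = - C$)
$2010 - j{\left(10,-21 \right)} = 2010 - \left(-1\right) 10 = 2010 - -10 = 2010 + 10 = 2020$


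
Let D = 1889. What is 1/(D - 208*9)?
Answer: 1/17 ≈ 0.058824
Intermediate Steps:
1/(D - 208*9) = 1/(1889 - 208*9) = 1/(1889 - 1872) = 1/17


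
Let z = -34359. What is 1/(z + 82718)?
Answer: 1/48359 ≈ 2.0679e-5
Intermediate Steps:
1/(z + 82718) = 1/(-34359 + 82718) = 1/48359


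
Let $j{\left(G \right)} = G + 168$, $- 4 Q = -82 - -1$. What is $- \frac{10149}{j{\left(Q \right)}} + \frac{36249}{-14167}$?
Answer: $- \frac{200806343}{3555917} \approx -56.471$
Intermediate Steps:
$Q = \frac{81}{4}$ ($Q = - \frac{-82 - -1}{4} = - \frac{-82 + 1}{4} = \left(- \frac{1}{4}\right) \left(-81\right) = \frac{81}{4} \approx 20.25$)
$j{\left(G \right)} = 168 + G$
$- \frac{10149}{j{\left(Q \right)}} + \frac{36249}{-14167} = - \frac{10149}{168 + \frac{81}{4}} + \frac{36249}{-14167} = - \frac{10149}{\frac{753}{4}} + 36249 \left(- \frac{1}{14167}\right) = \left(-10149\right) \frac{4}{753} - \frac{36249}{14167} = - \frac{13532}{251} - \frac{36249}{14167} = - \frac{200806343}{3555917}$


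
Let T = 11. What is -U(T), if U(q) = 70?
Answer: -70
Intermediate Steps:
-U(T) = -1*70 = -70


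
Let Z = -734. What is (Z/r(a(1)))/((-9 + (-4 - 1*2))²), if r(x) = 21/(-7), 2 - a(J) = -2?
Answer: 734/675 ≈ 1.0874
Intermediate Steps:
a(J) = 4 (a(J) = 2 - 1*(-2) = 2 + 2 = 4)
r(x) = -3 (r(x) = 21*(-⅐) = -3)
(Z/r(a(1)))/((-9 + (-4 - 1*2))²) = (-734/(-3))/((-9 + (-4 - 1*2))²) = (-734*(-⅓))/((-9 + (-4 - 2))²) = 734/(3*((-9 - 6)²)) = 734/(3*((-15)²)) = (734/3)/225 = (734/3)*(1/225) = 734/675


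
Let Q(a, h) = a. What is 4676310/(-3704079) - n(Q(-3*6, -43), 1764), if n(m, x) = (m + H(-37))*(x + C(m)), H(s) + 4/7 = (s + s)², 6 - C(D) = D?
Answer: -84335933582358/8642851 ≈ -9.7579e+6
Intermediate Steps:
C(D) = 6 - D
H(s) = -4/7 + 4*s² (H(s) = -4/7 + (s + s)² = -4/7 + (2*s)² = -4/7 + 4*s²)
n(m, x) = (38328/7 + m)*(6 + x - m) (n(m, x) = (m + (-4/7 + 4*(-37)²))*(x + (6 - m)) = (m + (-4/7 + 4*1369))*(6 + x - m) = (m + (-4/7 + 5476))*(6 + x - m) = (m + 38328/7)*(6 + x - m) = (38328/7 + m)*(6 + x - m))
4676310/(-3704079) - n(Q(-3*6, -43), 1764) = 4676310/(-3704079) - (229968/7 - (-3*6)² - (-114858)*6/7 + (38328/7)*1764 - 3*6*1764) = 4676310*(-1/3704079) - (229968/7 - 1*(-18)² - 38286/7*(-18) + 9658656 - 18*1764) = -1558770/1234693 - (229968/7 - 1*324 + 689148/7 + 9658656 - 31752) = -1558770/1234693 - (229968/7 - 324 + 689148/7 + 9658656 - 31752) = -1558770/1234693 - 1*68305176/7 = -1558770/1234693 - 68305176/7 = -84335933582358/8642851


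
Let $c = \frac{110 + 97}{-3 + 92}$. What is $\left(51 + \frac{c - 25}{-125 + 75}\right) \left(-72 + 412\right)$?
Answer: $\frac{7784912}{445} \approx 17494.0$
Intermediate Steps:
$c = \frac{207}{89} \approx 2.3258$
$\left(51 + \frac{c - 25}{-125 + 75}\right) \left(-72 + 412\right) = \left(51 + \frac{\frac{207}{89} - 25}{-125 + 75}\right) \left(-72 + 412\right) = \left(51 - \frac{2018}{89 \left(-50\right)}\right) 340 = \left(51 - - \frac{1009}{2225}\right) 340 = \left(51 + \frac{1009}{2225}\right) 340 = \frac{114484}{2225} \cdot 340 = \frac{7784912}{445}$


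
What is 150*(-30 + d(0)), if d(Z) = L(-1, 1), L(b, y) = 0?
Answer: -4500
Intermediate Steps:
d(Z) = 0
150*(-30 + d(0)) = 150*(-30 + 0) = 150*(-30) = -4500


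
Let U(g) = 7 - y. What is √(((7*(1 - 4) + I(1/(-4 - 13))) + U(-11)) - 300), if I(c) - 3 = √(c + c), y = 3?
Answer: √(-90746 + 17*I*√34)/17 ≈ 0.0096782 + 17.72*I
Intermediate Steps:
I(c) = 3 + √2*√c (I(c) = 3 + √(c + c) = 3 + √(2*c) = 3 + √2*√c)
U(g) = 4 (U(g) = 7 - 1*3 = 7 - 3 = 4)
√(((7*(1 - 4) + I(1/(-4 - 13))) + U(-11)) - 300) = √(((7*(1 - 4) + (3 + √2*√(1/(-4 - 13)))) + 4) - 300) = √(((7*(-3) + (3 + √2*√(1/(-17)))) + 4) - 300) = √(((-21 + (3 + √2*√(-1/17))) + 4) - 300) = √(((-21 + (3 + √2*(I*√17/17))) + 4) - 300) = √(((-21 + (3 + I*√34/17)) + 4) - 300) = √(((-18 + I*√34/17) + 4) - 300) = √((-14 + I*√34/17) - 300) = √(-314 + I*√34/17)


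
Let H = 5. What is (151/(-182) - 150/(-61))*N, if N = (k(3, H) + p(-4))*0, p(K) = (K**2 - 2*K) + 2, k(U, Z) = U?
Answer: 0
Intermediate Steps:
p(K) = 2 + K**2 - 2*K
N = 0 (N = (3 + (2 + (-4)**2 - 2*(-4)))*0 = (3 + (2 + 16 + 8))*0 = (3 + 26)*0 = 29*0 = 0)
(151/(-182) - 150/(-61))*N = (151/(-182) - 150/(-61))*0 = (151*(-1/182) - 150*(-1/61))*0 = (-151/182 + 150/61)*0 = (18089/11102)*0 = 0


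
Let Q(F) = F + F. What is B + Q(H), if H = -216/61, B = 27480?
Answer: 1675848/61 ≈ 27473.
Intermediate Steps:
H = -216/61 (H = -216*1/61 = -216/61 ≈ -3.5410)
Q(F) = 2*F
B + Q(H) = 27480 + 2*(-216/61) = 27480 - 432/61 = 1675848/61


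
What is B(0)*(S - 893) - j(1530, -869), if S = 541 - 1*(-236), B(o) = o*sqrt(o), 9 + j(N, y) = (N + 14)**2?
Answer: -2383927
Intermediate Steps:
j(N, y) = -9 + (14 + N)**2 (j(N, y) = -9 + (N + 14)**2 = -9 + (14 + N)**2)
B(o) = o**(3/2)
S = 777 (S = 541 + 236 = 777)
B(0)*(S - 893) - j(1530, -869) = 0**(3/2)*(777 - 893) - (-9 + (14 + 1530)**2) = 0*(-116) - (-9 + 1544**2) = 0 - (-9 + 2383936) = 0 - 1*2383927 = 0 - 2383927 = -2383927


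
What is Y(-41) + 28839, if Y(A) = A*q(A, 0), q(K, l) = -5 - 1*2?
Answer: 29126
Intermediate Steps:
q(K, l) = -7 (q(K, l) = -5 - 2 = -7)
Y(A) = -7*A (Y(A) = A*(-7) = -7*A)
Y(-41) + 28839 = -7*(-41) + 28839 = 287 + 28839 = 29126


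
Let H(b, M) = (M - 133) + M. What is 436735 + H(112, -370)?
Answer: 435862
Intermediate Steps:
H(b, M) = -133 + 2*M (H(b, M) = (-133 + M) + M = -133 + 2*M)
436735 + H(112, -370) = 436735 + (-133 + 2*(-370)) = 436735 + (-133 - 740) = 436735 - 873 = 435862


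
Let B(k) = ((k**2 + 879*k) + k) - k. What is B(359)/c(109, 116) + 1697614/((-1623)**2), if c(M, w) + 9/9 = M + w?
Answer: 585548913277/295022448 ≈ 1984.8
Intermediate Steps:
B(k) = k**2 + 879*k (B(k) = (k**2 + 880*k) - k = k**2 + 879*k)
c(M, w) = -1 + M + w (c(M, w) = -1 + (M + w) = -1 + M + w)
B(359)/c(109, 116) + 1697614/((-1623)**2) = (359*(879 + 359))/(-1 + 109 + 116) + 1697614/((-1623)**2) = (359*1238)/224 + 1697614/2634129 = 444442*(1/224) + 1697614*(1/2634129) = 222221/112 + 1697614/2634129 = 585548913277/295022448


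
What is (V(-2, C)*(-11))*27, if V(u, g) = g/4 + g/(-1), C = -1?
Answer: -891/4 ≈ -222.75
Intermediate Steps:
V(u, g) = -3*g/4 (V(u, g) = g*(¼) + g*(-1) = g/4 - g = -3*g/4)
(V(-2, C)*(-11))*27 = (-¾*(-1)*(-11))*27 = ((¾)*(-11))*27 = -33/4*27 = -891/4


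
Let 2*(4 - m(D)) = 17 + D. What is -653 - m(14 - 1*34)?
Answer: -1317/2 ≈ -658.50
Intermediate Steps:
m(D) = -9/2 - D/2 (m(D) = 4 - (17 + D)/2 = 4 + (-17/2 - D/2) = -9/2 - D/2)
-653 - m(14 - 1*34) = -653 - (-9/2 - (14 - 1*34)/2) = -653 - (-9/2 - (14 - 34)/2) = -653 - (-9/2 - ½*(-20)) = -653 - (-9/2 + 10) = -653 - 1*11/2 = -653 - 11/2 = -1317/2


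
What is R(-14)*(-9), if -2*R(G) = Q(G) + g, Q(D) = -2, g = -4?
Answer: -27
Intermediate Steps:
R(G) = 3 (R(G) = -(-2 - 4)/2 = -½*(-6) = 3)
R(-14)*(-9) = 3*(-9) = -27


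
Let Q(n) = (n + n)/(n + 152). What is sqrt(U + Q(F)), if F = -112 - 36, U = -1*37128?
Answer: I*sqrt(37202) ≈ 192.88*I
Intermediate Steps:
U = -37128
F = -148
Q(n) = 2*n/(152 + n) (Q(n) = (2*n)/(152 + n) = 2*n/(152 + n))
sqrt(U + Q(F)) = sqrt(-37128 + 2*(-148)/(152 - 148)) = sqrt(-37128 + 2*(-148)/4) = sqrt(-37128 + 2*(-148)*(1/4)) = sqrt(-37128 - 74) = sqrt(-37202) = I*sqrt(37202)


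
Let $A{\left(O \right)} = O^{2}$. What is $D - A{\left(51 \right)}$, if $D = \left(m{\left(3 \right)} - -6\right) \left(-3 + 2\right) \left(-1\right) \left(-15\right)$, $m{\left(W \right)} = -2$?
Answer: $-2661$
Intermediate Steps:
$D = -60$ ($D = \left(-2 - -6\right) \left(-3 + 2\right) \left(-1\right) \left(-15\right) = \left(-2 + 6\right) \left(\left(-1\right) \left(-1\right)\right) \left(-15\right) = 4 \cdot 1 \left(-15\right) = 4 \left(-15\right) = -60$)
$D - A{\left(51 \right)} = -60 - 51^{2} = -60 - 2601 = -2661$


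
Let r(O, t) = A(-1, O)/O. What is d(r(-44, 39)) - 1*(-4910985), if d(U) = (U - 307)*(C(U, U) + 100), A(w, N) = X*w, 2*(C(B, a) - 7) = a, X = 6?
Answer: 4722029519/968 ≈ 4.8781e+6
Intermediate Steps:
C(B, a) = 7 + a/2
A(w, N) = 6*w
r(O, t) = -6/O (r(O, t) = (6*(-1))/O = -6/O)
d(U) = (-307 + U)*(107 + U/2) (d(U) = (U - 307)*((7 + U/2) + 100) = (-307 + U)*(107 + U/2))
d(r(-44, 39)) - 1*(-4910985) = (-32849 + (-6/(-44))**2/2 - (-279)/(-44)) - 1*(-4910985) = (-32849 + (-6*(-1/44))**2/2 - (-279)*(-1)/44) + 4910985 = (-32849 + (3/22)**2/2 - 93/2*3/22) + 4910985 = (-32849 + (1/2)*(9/484) - 279/44) + 4910985 = (-32849 + 9/968 - 279/44) + 4910985 = -31803961/968 + 4910985 = 4722029519/968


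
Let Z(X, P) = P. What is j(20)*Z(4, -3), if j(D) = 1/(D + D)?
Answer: -3/40 ≈ -0.075000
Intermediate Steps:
j(D) = 1/(2*D)
j(20)*Z(4, -3) = ((1/2)/20)*(-3) = ((1/2)*(1/20))*(-3) = (1/40)*(-3) = -3/40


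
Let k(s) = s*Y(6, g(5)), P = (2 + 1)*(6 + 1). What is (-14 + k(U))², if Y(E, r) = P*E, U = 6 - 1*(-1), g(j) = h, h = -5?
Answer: 753424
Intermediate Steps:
g(j) = -5
U = 7 (U = 6 + 1 = 7)
P = 21 (P = 3*7 = 21)
Y(E, r) = 21*E
k(s) = 126*s (k(s) = s*(21*6) = s*126 = 126*s)
(-14 + k(U))² = (-14 + 126*7)² = (-14 + 882)² = 868² = 753424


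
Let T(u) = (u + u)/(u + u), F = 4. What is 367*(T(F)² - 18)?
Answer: -6239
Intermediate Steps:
T(u) = 1 (T(u) = (2*u)/((2*u)) = (2*u)*(1/(2*u)) = 1)
367*(T(F)² - 18) = 367*(1² - 18) = 367*(1 - 18) = 367*(-17) = -6239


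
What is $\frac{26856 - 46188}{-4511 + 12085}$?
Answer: $- \frac{9666}{3787} \approx -2.5524$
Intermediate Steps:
$\frac{26856 - 46188}{-4511 + 12085} = - \frac{19332}{7574} = \left(-19332\right) \frac{1}{7574} = - \frac{9666}{3787}$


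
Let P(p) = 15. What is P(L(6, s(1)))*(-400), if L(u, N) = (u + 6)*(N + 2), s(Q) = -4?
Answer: -6000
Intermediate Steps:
L(u, N) = (2 + N)*(6 + u) (L(u, N) = (6 + u)*(2 + N) = (2 + N)*(6 + u))
P(L(6, s(1)))*(-400) = 15*(-400) = -6000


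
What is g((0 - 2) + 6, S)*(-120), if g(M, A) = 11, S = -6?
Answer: -1320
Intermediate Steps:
g((0 - 2) + 6, S)*(-120) = 11*(-120) = -1320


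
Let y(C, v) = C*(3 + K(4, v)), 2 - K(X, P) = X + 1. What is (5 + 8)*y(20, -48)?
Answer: 0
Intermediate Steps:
K(X, P) = 1 - X (K(X, P) = 2 - (X + 1) = 2 - (1 + X) = 2 + (-1 - X) = 1 - X)
y(C, v) = 0 (y(C, v) = C*(3 + (1 - 1*4)) = C*(3 + (1 - 4)) = C*(3 - 3) = C*0 = 0)
(5 + 8)*y(20, -48) = (5 + 8)*0 = 13*0 = 0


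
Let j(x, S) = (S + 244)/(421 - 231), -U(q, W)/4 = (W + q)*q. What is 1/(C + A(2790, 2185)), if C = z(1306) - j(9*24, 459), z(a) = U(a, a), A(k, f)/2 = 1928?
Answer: -10/136412357 ≈ -7.3307e-8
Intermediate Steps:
U(q, W) = -4*q*(W + q) (U(q, W) = -4*(W + q)*q = -4*q*(W + q))
A(k, f) = 3856 (A(k, f) = 2*1928 = 3856)
z(a) = -8*a² (z(a) = -4*a*(a + a) = -4*a*2*a = -8*a²)
j(x, S) = 122/95 + S/190 (j(x, S) = (244 + S)/190 = (244 + S)*(1/190) = 122/95 + S/190)
C = -136450917/10 (C = -8*1306² - (122/95 + (1/190)*459) = -8*1705636 - (122/95 + 459/190) = -13645088 - 1*37/10 = -13645088 - 37/10 = -136450917/10 ≈ -1.3645e+7)
1/(C + A(2790, 2185)) = 1/(-136450917/10 + 3856) = 1/(-136412357/10) = -10/136412357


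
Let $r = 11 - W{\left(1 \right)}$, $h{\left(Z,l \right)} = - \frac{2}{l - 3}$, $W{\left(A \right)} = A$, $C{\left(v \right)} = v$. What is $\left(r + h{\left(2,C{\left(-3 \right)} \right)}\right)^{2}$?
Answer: $\frac{961}{9} \approx 106.78$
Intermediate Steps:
$h{\left(Z,l \right)} = - \frac{2}{-3 + l}$
$r = 10$ ($r = 11 - 1 = 10$)
$\left(r + h{\left(2,C{\left(-3 \right)} \right)}\right)^{2} = \left(10 - \frac{2}{-3 - 3}\right)^{2} = \left(10 - \frac{2}{-6}\right)^{2} = \left(10 - - \frac{1}{3}\right)^{2} = \left(10 + \frac{1}{3}\right)^{2} = \left(\frac{31}{3}\right)^{2} = \frac{961}{9}$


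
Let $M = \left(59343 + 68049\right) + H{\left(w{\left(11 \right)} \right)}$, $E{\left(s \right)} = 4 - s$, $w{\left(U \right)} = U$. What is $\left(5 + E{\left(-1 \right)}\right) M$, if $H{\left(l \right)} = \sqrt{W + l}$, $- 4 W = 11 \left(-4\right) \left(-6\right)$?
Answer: $1273920 + 10 i \sqrt{55} \approx 1.2739 \cdot 10^{6} + 74.162 i$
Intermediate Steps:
$W = -66$ ($W = - \frac{11 \left(-4\right) \left(-6\right)}{4} = - \frac{\left(-44\right) \left(-6\right)}{4} = \left(- \frac{1}{4}\right) 264 = -66$)
$H{\left(l \right)} = \sqrt{-66 + l}$
$M = 127392 + i \sqrt{55}$ ($M = \left(59343 + 68049\right) + \sqrt{-66 + 11} = 127392 + \sqrt{-55} = 127392 + i \sqrt{55} \approx 1.2739 \cdot 10^{5} + 7.4162 i$)
$\left(5 + E{\left(-1 \right)}\right) M = \left(5 + \left(4 - -1\right)\right) \left(127392 + i \sqrt{55}\right) = \left(5 + \left(4 + 1\right)\right) \left(127392 + i \sqrt{55}\right) = \left(5 + 5\right) \left(127392 + i \sqrt{55}\right) = 10 \left(127392 + i \sqrt{55}\right) = 1273920 + 10 i \sqrt{55}$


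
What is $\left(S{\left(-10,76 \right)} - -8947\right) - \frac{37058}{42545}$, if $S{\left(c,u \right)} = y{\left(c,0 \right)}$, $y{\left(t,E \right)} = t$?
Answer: $\frac{380187607}{42545} \approx 8936.1$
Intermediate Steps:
$S{\left(c,u \right)} = c$
$\left(S{\left(-10,76 \right)} - -8947\right) - \frac{37058}{42545} = \left(-10 - -8947\right) - \frac{37058}{42545} = \left(-10 + 8947\right) - 37058 \cdot \frac{1}{42545} = 8937 - \frac{37058}{42545} = \frac{380187607}{42545}$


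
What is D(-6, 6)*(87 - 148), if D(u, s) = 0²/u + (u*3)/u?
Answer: -183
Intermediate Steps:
D(u, s) = 3 (D(u, s) = 0/u + (3*u)/u = 0 + 3 = 3)
D(-6, 6)*(87 - 148) = 3*(87 - 148) = 3*(-61) = -183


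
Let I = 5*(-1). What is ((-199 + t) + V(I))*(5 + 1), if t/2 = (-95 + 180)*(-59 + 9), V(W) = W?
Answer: -52224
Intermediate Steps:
I = -5
t = -8500 (t = 2*((-95 + 180)*(-59 + 9)) = 2*(85*(-50)) = 2*(-4250) = -8500)
((-199 + t) + V(I))*(5 + 1) = ((-199 - 8500) - 5)*(5 + 1) = (-8699 - 5)*6 = -8704*6 = -52224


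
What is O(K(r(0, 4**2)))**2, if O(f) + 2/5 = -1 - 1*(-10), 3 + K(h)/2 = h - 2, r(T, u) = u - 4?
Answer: 1849/25 ≈ 73.960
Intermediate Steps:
r(T, u) = -4 + u
K(h) = -10 + 2*h (K(h) = -6 + 2*(h - 2) = -6 + 2*(-2 + h) = -6 + (-4 + 2*h) = -10 + 2*h)
O(f) = 43/5 (O(f) = -2/5 + (-1 - 1*(-10)) = -2/5 + (-1 + 10) = -2/5 + 9 = 43/5)
O(K(r(0, 4**2)))**2 = (43/5)**2 = 1849/25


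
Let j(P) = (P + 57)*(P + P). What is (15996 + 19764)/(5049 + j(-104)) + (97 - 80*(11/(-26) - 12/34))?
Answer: 105821097/655265 ≈ 161.49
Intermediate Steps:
j(P) = 2*P*(57 + P) (j(P) = (57 + P)*(2*P) = 2*P*(57 + P))
(15996 + 19764)/(5049 + j(-104)) + (97 - 80*(11/(-26) - 12/34)) = (15996 + 19764)/(5049 + 2*(-104)*(57 - 104)) + (97 - 80*(11/(-26) - 12/34)) = 35760/(5049 + 2*(-104)*(-47)) + (97 - 80*(11*(-1/26) - 12*1/34)) = 35760/(5049 + 9776) + (97 - 80*(-11/26 - 6/17)) = 35760/14825 + (97 - 80*(-343/442)) = 35760*(1/14825) + (97 + 13720/221) = 7152/2965 + 35157/221 = 105821097/655265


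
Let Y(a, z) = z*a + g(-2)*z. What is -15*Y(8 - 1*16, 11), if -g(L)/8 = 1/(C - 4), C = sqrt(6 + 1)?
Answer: 2200/3 - 440*sqrt(7)/3 ≈ 345.29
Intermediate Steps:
C = sqrt(7) ≈ 2.6458
g(L) = -8/(-4 + sqrt(7)) (g(L) = -8/(sqrt(7) - 4) = -8/(-4 + sqrt(7)))
Y(a, z) = a*z + z*(32/9 + 8*sqrt(7)/9) (Y(a, z) = z*a + (32/9 + 8*sqrt(7)/9)*z = a*z + z*(32/9 + 8*sqrt(7)/9))
-15*Y(8 - 1*16, 11) = -15*((32/9)*11 + (8 - 1*16)*11 + (8/9)*11*sqrt(7)) = -15*(352/9 + (8 - 16)*11 + 88*sqrt(7)/9) = -15*(352/9 - 8*11 + 88*sqrt(7)/9) = -15*(352/9 - 88 + 88*sqrt(7)/9) = -15*(-440/9 + 88*sqrt(7)/9) = 2200/3 - 440*sqrt(7)/3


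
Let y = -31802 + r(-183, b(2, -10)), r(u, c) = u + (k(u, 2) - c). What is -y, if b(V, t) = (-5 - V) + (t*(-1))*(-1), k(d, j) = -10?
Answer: 31978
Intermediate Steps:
b(V, t) = -5 + t - V (b(V, t) = (-5 - V) - t*(-1) = (-5 - V) + t = -5 + t - V)
r(u, c) = -10 + u - c (r(u, c) = u + (-10 - c) = -10 + u - c)
y = -31978 (y = -31802 + (-10 - 183 - (-5 - 10 - 1*2)) = -31802 + (-10 - 183 - (-5 - 10 - 2)) = -31802 + (-10 - 183 - 1*(-17)) = -31802 + (-10 - 183 + 17) = -31802 - 176 = -31978)
-y = -1*(-31978) = 31978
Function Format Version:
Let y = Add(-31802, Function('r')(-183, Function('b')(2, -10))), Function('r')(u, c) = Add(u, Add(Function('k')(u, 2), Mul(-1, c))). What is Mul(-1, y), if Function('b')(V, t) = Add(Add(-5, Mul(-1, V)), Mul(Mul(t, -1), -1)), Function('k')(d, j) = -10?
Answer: 31978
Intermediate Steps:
Function('b')(V, t) = Add(-5, t, Mul(-1, V)) (Function('b')(V, t) = Add(Add(-5, Mul(-1, V)), Mul(Mul(-1, t), -1)) = Add(Add(-5, Mul(-1, V)), t) = Add(-5, t, Mul(-1, V)))
Function('r')(u, c) = Add(-10, u, Mul(-1, c)) (Function('r')(u, c) = Add(u, Add(-10, Mul(-1, c))) = Add(-10, u, Mul(-1, c)))
y = -31978 (y = Add(-31802, Add(-10, -183, Mul(-1, Add(-5, -10, Mul(-1, 2))))) = Add(-31802, Add(-10, -183, Mul(-1, Add(-5, -10, -2)))) = Add(-31802, Add(-10, -183, Mul(-1, -17))) = Add(-31802, Add(-10, -183, 17)) = Add(-31802, -176) = -31978)
Mul(-1, y) = Mul(-1, -31978) = 31978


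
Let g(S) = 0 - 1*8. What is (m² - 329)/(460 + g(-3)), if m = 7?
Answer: -70/113 ≈ -0.61947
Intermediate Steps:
g(S) = -8 (g(S) = 0 - 8 = -8)
(m² - 329)/(460 + g(-3)) = (7² - 329)/(460 - 8) = (49 - 329)/452 = -280*1/452 = -70/113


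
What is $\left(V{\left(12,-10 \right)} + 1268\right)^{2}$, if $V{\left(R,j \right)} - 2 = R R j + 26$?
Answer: $20736$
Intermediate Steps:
$V{\left(R,j \right)} = 28 + j R^{2}$ ($V{\left(R,j \right)} = 2 + \left(R R j + 26\right) = 2 + \left(R^{2} j + 26\right) = 2 + \left(j R^{2} + 26\right) = 2 + \left(26 + j R^{2}\right) = 28 + j R^{2}$)
$\left(V{\left(12,-10 \right)} + 1268\right)^{2} = \left(\left(28 - 10 \cdot 12^{2}\right) + 1268\right)^{2} = \left(\left(28 - 1440\right) + 1268\right)^{2} = \left(-1412 + 1268\right)^{2} = \left(-144\right)^{2} = 20736$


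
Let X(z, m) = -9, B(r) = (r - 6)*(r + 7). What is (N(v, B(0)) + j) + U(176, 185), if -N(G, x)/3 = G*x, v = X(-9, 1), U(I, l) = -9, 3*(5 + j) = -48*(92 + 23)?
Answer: -2988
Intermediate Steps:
j = -1845 (j = -5 + (-48*(92 + 23))/3 = -5 + (-48*115)/3 = -5 + (⅓)*(-5520) = -5 - 1840 = -1845)
B(r) = (-6 + r)*(7 + r)
v = -9
N(G, x) = -3*G*x
(N(v, B(0)) + j) + U(176, 185) = (-3*(-9)*(-42 + 0 + 0²) - 1845) - 9 = (-3*(-9)*(-42 + 0 + 0) - 1845) - 9 = (-3*(-9)*(-42) - 1845) - 9 = (-1134 - 1845) - 9 = -2979 - 9 = -2988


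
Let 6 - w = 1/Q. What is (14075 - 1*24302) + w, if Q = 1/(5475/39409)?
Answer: -402804864/39409 ≈ -10221.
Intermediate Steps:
Q = 39409/5475 (Q = 1/(5475*(1/39409)) = 1/(5475/39409) = 39409/5475 ≈ 7.1980)
w = 230979/39409 (w = 6 - 1/39409/5475 = 6 - 1*5475/39409 = 6 - 5475/39409 = 230979/39409 ≈ 5.8611)
(14075 - 1*24302) + w = (14075 - 1*24302) + 230979/39409 = (14075 - 24302) + 230979/39409 = -10227 + 230979/39409 = -402804864/39409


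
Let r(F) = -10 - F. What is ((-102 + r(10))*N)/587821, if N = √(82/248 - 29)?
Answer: -183*I*√12245/18222451 ≈ -0.0011113*I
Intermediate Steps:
N = 3*I*√12245/62 (N = √(82*(1/248) - 29) = √(41/124 - 29) = √(-3555/124) = 3*I*√12245/62 ≈ 5.3544*I)
((-102 + r(10))*N)/587821 = ((-102 + (-10 - 1*10))*(3*I*√12245/62))/587821 = ((-102 + (-10 - 10))*(3*I*√12245/62))*(1/587821) = ((-102 - 20)*(3*I*√12245/62))*(1/587821) = -183*I*√12245/31*(1/587821) = -183*I*√12245/18222451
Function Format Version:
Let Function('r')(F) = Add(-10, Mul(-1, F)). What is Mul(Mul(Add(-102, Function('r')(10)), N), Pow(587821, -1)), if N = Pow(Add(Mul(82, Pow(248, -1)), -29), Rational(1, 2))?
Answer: Mul(Rational(-183, 18222451), I, Pow(12245, Rational(1, 2))) ≈ Mul(-0.0011113, I)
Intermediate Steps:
N = Mul(Rational(3, 62), I, Pow(12245, Rational(1, 2))) (N = Pow(Add(Mul(82, Rational(1, 248)), -29), Rational(1, 2)) = Pow(Add(Rational(41, 124), -29), Rational(1, 2)) = Pow(Rational(-3555, 124), Rational(1, 2)) = Mul(Rational(3, 62), I, Pow(12245, Rational(1, 2))) ≈ Mul(5.3544, I))
Mul(Mul(Add(-102, Function('r')(10)), N), Pow(587821, -1)) = Mul(Mul(Add(-102, Add(-10, Mul(-1, 10))), Mul(Rational(3, 62), I, Pow(12245, Rational(1, 2)))), Pow(587821, -1)) = Mul(Mul(Add(-102, Add(-10, -10)), Mul(Rational(3, 62), I, Pow(12245, Rational(1, 2)))), Rational(1, 587821)) = Mul(Mul(Add(-102, -20), Mul(Rational(3, 62), I, Pow(12245, Rational(1, 2)))), Rational(1, 587821)) = Mul(Mul(-122, Mul(Rational(3, 62), I, Pow(12245, Rational(1, 2)))), Rational(1, 587821)) = Mul(Mul(Rational(-183, 31), I, Pow(12245, Rational(1, 2))), Rational(1, 587821)) = Mul(Rational(-183, 18222451), I, Pow(12245, Rational(1, 2)))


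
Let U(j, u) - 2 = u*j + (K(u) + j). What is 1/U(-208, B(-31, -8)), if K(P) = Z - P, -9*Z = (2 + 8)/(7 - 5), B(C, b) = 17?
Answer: -9/33836 ≈ -0.00026599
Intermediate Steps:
Z = -5/9 (Z = -(2 + 8)/(9*(7 - 5)) = -10/(9*2) = -⅑*5 = -5/9 ≈ -0.55556)
K(P) = -5/9 - P
U(j, u) = 13/9 + j - u + j*u (U(j, u) = 2 + (u*j + ((-5/9 - u) + j)) = 2 + (j*u + (-5/9 + j - u)) = 2 + (-5/9 + j - u + j*u) = 13/9 + j - u + j*u)
1/U(-208, B(-31, -8)) = 1/(13/9 - 208 - 1*17 - 208*17) = 1/(13/9 - 208 - 17 - 3536) = 1/(-33836/9) = -9/33836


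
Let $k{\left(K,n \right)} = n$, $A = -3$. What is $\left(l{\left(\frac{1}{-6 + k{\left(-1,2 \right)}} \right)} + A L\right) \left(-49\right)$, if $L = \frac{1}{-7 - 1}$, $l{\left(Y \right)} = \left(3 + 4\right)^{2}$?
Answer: $- \frac{19355}{8} \approx -2419.4$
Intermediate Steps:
$l{\left(Y \right)} = 49$ ($l{\left(Y \right)} = 7^{2} = 49$)
$L = - \frac{1}{8}$ ($L = \frac{1}{-8} = - \frac{1}{8} \approx -0.125$)
$\left(l{\left(\frac{1}{-6 + k{\left(-1,2 \right)}} \right)} + A L\right) \left(-49\right) = \left(49 - - \frac{3}{8}\right) \left(-49\right) = \left(49 + \frac{3}{8}\right) \left(-49\right) = \frac{395}{8} \left(-49\right) = - \frac{19355}{8}$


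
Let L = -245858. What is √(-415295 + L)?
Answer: I*√661153 ≈ 813.11*I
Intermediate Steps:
√(-415295 + L) = √(-415295 - 245858) = √(-661153) = I*√661153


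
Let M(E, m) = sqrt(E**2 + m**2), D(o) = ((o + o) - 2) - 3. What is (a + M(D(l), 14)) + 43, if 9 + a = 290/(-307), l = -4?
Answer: 10148/307 + sqrt(365) ≈ 52.160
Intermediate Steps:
D(o) = -5 + 2*o (D(o) = (2*o - 2) - 3 = (-2 + 2*o) - 3 = -5 + 2*o)
a = -3053/307 (a = -9 + 290/(-307) = -9 + 290*(-1/307) = -9 - 290/307 = -3053/307 ≈ -9.9446)
(a + M(D(l), 14)) + 43 = (-3053/307 + sqrt((-5 + 2*(-4))**2 + 14**2)) + 43 = (-3053/307 + sqrt((-5 - 8)**2 + 196)) + 43 = (-3053/307 + sqrt((-13)**2 + 196)) + 43 = (-3053/307 + sqrt(169 + 196)) + 43 = (-3053/307 + sqrt(365)) + 43 = 10148/307 + sqrt(365)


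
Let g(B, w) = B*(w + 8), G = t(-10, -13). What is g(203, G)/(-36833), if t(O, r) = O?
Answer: 406/36833 ≈ 0.011023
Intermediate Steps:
G = -10
g(B, w) = B*(8 + w)
g(203, G)/(-36833) = (203*(8 - 10))/(-36833) = (203*(-2))*(-1/36833) = -406*(-1/36833) = 406/36833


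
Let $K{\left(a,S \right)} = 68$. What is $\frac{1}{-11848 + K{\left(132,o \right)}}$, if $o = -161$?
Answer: $- \frac{1}{11780} \approx -8.489 \cdot 10^{-5}$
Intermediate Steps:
$\frac{1}{-11848 + K{\left(132,o \right)}} = \frac{1}{-11848 + 68} = \frac{1}{-11780} = - \frac{1}{11780}$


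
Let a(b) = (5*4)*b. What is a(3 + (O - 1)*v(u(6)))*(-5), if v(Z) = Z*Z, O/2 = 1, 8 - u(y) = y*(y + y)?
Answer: -409900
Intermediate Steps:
u(y) = 8 - 2*y**2 (u(y) = 8 - y*(y + y) = 8 - y*2*y = 8 - 2*y**2)
O = 2 (O = 2*1 = 2)
v(Z) = Z**2
a(b) = 20*b
a(3 + (O - 1)*v(u(6)))*(-5) = (20*(3 + (2 - 1)*(8 - 2*6**2)**2))*(-5) = (20*(3 + 1*(8 - 2*36)**2))*(-5) = (20*(3 + 1*(8 - 72)**2))*(-5) = (20*(3 + 1*(-64)**2))*(-5) = (20*(3 + 1*4096))*(-5) = (20*(3 + 4096))*(-5) = (20*4099)*(-5) = 81980*(-5) = -409900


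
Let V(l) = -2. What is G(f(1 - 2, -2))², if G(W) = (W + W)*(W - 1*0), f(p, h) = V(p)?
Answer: 64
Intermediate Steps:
f(p, h) = -2
G(W) = 2*W² (G(W) = (2*W)*(W + 0) = (2*W)*W = 2*W²)
G(f(1 - 2, -2))² = (2*(-2)²)² = (2*4)² = 8² = 64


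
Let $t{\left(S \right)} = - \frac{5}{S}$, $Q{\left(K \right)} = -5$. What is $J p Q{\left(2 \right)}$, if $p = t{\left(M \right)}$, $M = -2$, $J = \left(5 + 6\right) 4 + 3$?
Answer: $- \frac{1175}{2} \approx -587.5$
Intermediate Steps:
$J = 47$ ($J = 11 \cdot 4 + 3 = 44 + 3 = 47$)
$p = \frac{5}{2}$ ($p = - \frac{5}{-2} = \left(-5\right) \left(- \frac{1}{2}\right) = \frac{5}{2} \approx 2.5$)
$J p Q{\left(2 \right)} = 47 \cdot \frac{5}{2} \left(-5\right) = \frac{235}{2} \left(-5\right) = - \frac{1175}{2}$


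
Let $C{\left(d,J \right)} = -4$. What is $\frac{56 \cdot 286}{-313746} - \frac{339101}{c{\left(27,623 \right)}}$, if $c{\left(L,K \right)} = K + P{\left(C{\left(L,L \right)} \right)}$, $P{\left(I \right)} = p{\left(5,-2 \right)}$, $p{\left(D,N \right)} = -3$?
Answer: $- \frac{53200756133}{97261260} \approx -546.99$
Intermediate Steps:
$P{\left(I \right)} = -3$
$c{\left(L,K \right)} = -3 + K$ ($c{\left(L,K \right)} = K - 3 = -3 + K$)
$\frac{56 \cdot 286}{-313746} - \frac{339101}{c{\left(27,623 \right)}} = \frac{56 \cdot 286}{-313746} - \frac{339101}{-3 + 623} = 16016 \left(- \frac{1}{313746}\right) - \frac{339101}{620} = - \frac{8008}{156873} - \frac{339101}{620} = - \frac{53200756133}{97261260}$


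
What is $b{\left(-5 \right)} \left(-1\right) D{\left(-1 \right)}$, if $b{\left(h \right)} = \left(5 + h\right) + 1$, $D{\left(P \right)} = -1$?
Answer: $1$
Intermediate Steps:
$b{\left(h \right)} = 6 + h$
$b{\left(-5 \right)} \left(-1\right) D{\left(-1 \right)} = \left(6 - 5\right) \left(-1\right) \left(-1\right) = 1 \left(-1\right) \left(-1\right) = \left(-1\right) \left(-1\right) = 1$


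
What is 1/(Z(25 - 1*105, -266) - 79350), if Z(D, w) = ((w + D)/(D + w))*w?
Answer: -1/79616 ≈ -1.2560e-5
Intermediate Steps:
Z(D, w) = w (Z(D, w) = ((D + w)/(D + w))*w = 1*w = w)
1/(Z(25 - 1*105, -266) - 79350) = 1/(-266 - 79350) = 1/(-79616) = -1/79616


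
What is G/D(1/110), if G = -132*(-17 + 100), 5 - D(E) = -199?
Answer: -913/17 ≈ -53.706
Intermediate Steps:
D(E) = 204 (D(E) = 5 - 1*(-199) = 5 + 199 = 204)
G = -10956 (G = -132*83 = -10956)
G/D(1/110) = -10956/204 = -10956*1/204 = -913/17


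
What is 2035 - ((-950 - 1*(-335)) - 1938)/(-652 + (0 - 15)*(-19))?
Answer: 744292/367 ≈ 2028.0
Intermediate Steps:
2035 - ((-950 - 1*(-335)) - 1938)/(-652 + (0 - 15)*(-19)) = 2035 - ((-950 + 335) - 1938)/(-652 - 15*(-19)) = 2035 - (-615 - 1938)/(-652 + 285) = 2035 - (-2553)/(-367) = 2035 - (-2553)*(-1)/367 = 2035 - 1*2553/367 = 2035 - 2553/367 = 744292/367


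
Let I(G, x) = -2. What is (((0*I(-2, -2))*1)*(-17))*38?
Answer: 0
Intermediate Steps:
(((0*I(-2, -2))*1)*(-17))*38 = (((0*(-2))*1)*(-17))*38 = ((0*1)*(-17))*38 = (0*(-17))*38 = 0*38 = 0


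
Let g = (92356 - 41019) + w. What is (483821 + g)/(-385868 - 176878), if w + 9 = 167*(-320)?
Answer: -481709/562746 ≈ -0.85600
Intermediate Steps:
w = -53449 (w = -9 + 167*(-320) = -9 - 53440 = -53449)
g = -2112 (g = (92356 - 41019) - 53449 = 51337 - 53449 = -2112)
(483821 + g)/(-385868 - 176878) = (483821 - 2112)/(-385868 - 176878) = 481709/(-562746) = 481709*(-1/562746) = -481709/562746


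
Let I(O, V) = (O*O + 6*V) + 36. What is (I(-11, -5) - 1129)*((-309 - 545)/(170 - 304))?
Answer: -427854/67 ≈ -6385.9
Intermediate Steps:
I(O, V) = 36 + O² + 6*V (I(O, V) = (O² + 6*V) + 36 = 36 + O² + 6*V)
(I(-11, -5) - 1129)*((-309 - 545)/(170 - 304)) = ((36 + (-11)² + 6*(-5)) - 1129)*((-309 - 545)/(170 - 304)) = ((36 + 121 - 30) - 1129)*(-854/(-134)) = (127 - 1129)*(-854*(-1/134)) = -1002*427/67 = -427854/67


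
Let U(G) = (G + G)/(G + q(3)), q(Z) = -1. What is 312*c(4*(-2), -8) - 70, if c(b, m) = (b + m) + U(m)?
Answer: -13522/3 ≈ -4507.3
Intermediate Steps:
U(G) = 2*G/(-1 + G) (U(G) = (G + G)/(G - 1) = (2*G)/(-1 + G) = 2*G/(-1 + G))
c(b, m) = b + m + 2*m/(-1 + m) (c(b, m) = (b + m) + 2*m/(-1 + m) = b + m + 2*m/(-1 + m))
312*c(4*(-2), -8) - 70 = 312*((2*(-8) + (-1 - 8)*(4*(-2) - 8))/(-1 - 8)) - 70 = 312*((-16 - 9*(-8 - 8))/(-9)) - 70 = 312*(-(-16 - 9*(-16))/9) - 70 = 312*(-(-16 + 144)/9) - 70 = 312*(-⅑*128) - 70 = 312*(-128/9) - 70 = -13312/3 - 70 = -13522/3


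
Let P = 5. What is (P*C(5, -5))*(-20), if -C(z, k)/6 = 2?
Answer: 1200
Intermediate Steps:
C(z, k) = -12 (C(z, k) = -6*2 = -12)
(P*C(5, -5))*(-20) = (5*(-12))*(-20) = -60*(-20) = 1200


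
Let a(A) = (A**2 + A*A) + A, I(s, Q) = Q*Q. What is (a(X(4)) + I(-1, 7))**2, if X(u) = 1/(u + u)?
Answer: 2474329/1024 ≈ 2416.3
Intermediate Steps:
I(s, Q) = Q**2
X(u) = 1/(2*u)
a(A) = A + 2*A**2 (a(A) = (A**2 + A**2) + A = 2*A**2 + A = A + 2*A**2)
(a(X(4)) + I(-1, 7))**2 = (((1/2)/4)*(1 + 2*((1/2)/4)) + 7**2)**2 = (((1/2)*(1/4))*(1 + 2*((1/2)*(1/4))) + 49)**2 = ((1 + 2*(1/8))/8 + 49)**2 = ((1 + 1/4)/8 + 49)**2 = ((1/8)*(5/4) + 49)**2 = (5/32 + 49)**2 = (1573/32)**2 = 2474329/1024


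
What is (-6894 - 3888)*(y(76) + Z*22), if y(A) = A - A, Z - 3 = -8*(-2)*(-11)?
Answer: 41036292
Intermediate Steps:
Z = -173 (Z = 3 - 8*(-2)*(-11) = 3 + 16*(-11) = 3 - 176 = -173)
y(A) = 0
(-6894 - 3888)*(y(76) + Z*22) = (-6894 - 3888)*(0 - 173*22) = -10782*(0 - 3806) = -10782*(-3806) = 41036292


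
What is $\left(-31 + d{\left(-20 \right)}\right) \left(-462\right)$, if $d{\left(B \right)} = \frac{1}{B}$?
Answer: $\frac{143451}{10} \approx 14345.0$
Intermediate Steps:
$\left(-31 + d{\left(-20 \right)}\right) \left(-462\right) = \left(-31 + \frac{1}{-20}\right) \left(-462\right) = \left(-31 - \frac{1}{20}\right) \left(-462\right) = \left(- \frac{621}{20}\right) \left(-462\right) = \frac{143451}{10}$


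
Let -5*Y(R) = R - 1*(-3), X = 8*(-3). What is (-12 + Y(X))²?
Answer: 1521/25 ≈ 60.840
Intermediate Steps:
X = -24
Y(R) = -⅗ - R/5 (Y(R) = -(R - 1*(-3))/5 = -(R + 3)/5 = -(3 + R)/5 = -⅗ - R/5)
(-12 + Y(X))² = (-12 + (-⅗ - ⅕*(-24)))² = (-12 + (-⅗ + 24/5))² = (-12 + 21/5)² = (-39/5)² = 1521/25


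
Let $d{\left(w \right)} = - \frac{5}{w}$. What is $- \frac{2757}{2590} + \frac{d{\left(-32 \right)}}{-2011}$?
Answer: $- \frac{88715707}{83335840} \approx -1.0646$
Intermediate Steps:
$- \frac{2757}{2590} + \frac{d{\left(-32 \right)}}{-2011} = - \frac{2757}{2590} + \frac{\left(-5\right) \frac{1}{-32}}{-2011} = \left(-2757\right) \frac{1}{2590} + \left(-5\right) \left(- \frac{1}{32}\right) \left(- \frac{1}{2011}\right) = - \frac{2757}{2590} + \frac{5}{32} \left(- \frac{1}{2011}\right) = - \frac{2757}{2590} - \frac{5}{64352} = - \frac{88715707}{83335840}$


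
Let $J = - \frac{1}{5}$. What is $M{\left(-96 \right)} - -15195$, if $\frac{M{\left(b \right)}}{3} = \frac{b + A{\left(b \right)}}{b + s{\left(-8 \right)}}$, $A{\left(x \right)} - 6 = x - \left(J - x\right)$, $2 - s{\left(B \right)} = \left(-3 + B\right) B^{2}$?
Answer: $\frac{46340523}{3050} \approx 15194.0$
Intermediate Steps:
$J = - \frac{1}{5}$ ($J = \left(-1\right) \frac{1}{5} = - \frac{1}{5} \approx -0.2$)
$s{\left(B \right)} = 2 - B^{2} \left(-3 + B\right)$ ($s{\left(B \right)} = 2 - \left(-3 + B\right) B^{2} = 2 - B^{2} \left(-3 + B\right)$)
$A{\left(x \right)} = \frac{31}{5} + 2 x$ ($A{\left(x \right)} = 6 + \left(x + \left(x - - \frac{1}{5}\right)\right) = 6 + \left(x + \left(x + \frac{1}{5}\right)\right) = 6 + \left(x + \left(\frac{1}{5} + x\right)\right) = 6 + \left(\frac{1}{5} + 2 x\right) = \frac{31}{5} + 2 x$)
$M{\left(b \right)} = \frac{3 \left(\frac{31}{5} + 3 b\right)}{706 + b}$ ($M{\left(b \right)} = 3 \frac{b + \left(\frac{31}{5} + 2 b\right)}{b + \left(2 - \left(-8\right)^{3} + 3 \left(-8\right)^{2}\right)} = 3 \frac{\frac{31}{5} + 3 b}{b + \left(2 - -512 + 3 \cdot 64\right)} = 3 \frac{\frac{31}{5} + 3 b}{b + \left(2 + 512 + 192\right)} = 3 \frac{\frac{31}{5} + 3 b}{b + 706} = 3 \frac{\frac{31}{5} + 3 b}{706 + b} = \frac{3 \left(\frac{31}{5} + 3 b\right)}{706 + b}$)
$M{\left(-96 \right)} - -15195 = \frac{3 \left(31 + 15 \left(-96\right)\right)}{5 \left(706 - 96\right)} - -15195 = \frac{3 \left(31 - 1440\right)}{5 \cdot 610} + 15195 = \frac{3}{5} \cdot \frac{1}{610} \left(-1409\right) + 15195 = - \frac{4227}{3050} + 15195 = \frac{46340523}{3050}$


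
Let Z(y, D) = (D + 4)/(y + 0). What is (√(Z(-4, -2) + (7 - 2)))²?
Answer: 9/2 ≈ 4.5000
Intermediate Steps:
Z(y, D) = (4 + D)/y
(√(Z(-4, -2) + (7 - 2)))² = (√((4 - 2)/(-4) + (7 - 2)))² = (√(-¼*2 + 5))² = (√(-½ + 5))² = (√(9/2))² = (3*√2/2)² = 9/2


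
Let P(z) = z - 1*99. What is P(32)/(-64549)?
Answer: 67/64549 ≈ 0.0010380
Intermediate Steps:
P(z) = -99 + z (P(z) = z - 99 = -99 + z)
P(32)/(-64549) = (-99 + 32)/(-64549) = -67*(-1/64549) = 67/64549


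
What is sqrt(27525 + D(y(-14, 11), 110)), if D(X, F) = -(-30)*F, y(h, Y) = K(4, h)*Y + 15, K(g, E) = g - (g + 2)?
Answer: 15*sqrt(137) ≈ 175.57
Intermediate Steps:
K(g, E) = -2 (K(g, E) = g - (2 + g) = g + (-2 - g) = -2)
y(h, Y) = 15 - 2*Y (y(h, Y) = -2*Y + 15 = 15 - 2*Y)
D(X, F) = 30*F
sqrt(27525 + D(y(-14, 11), 110)) = sqrt(27525 + 30*110) = sqrt(27525 + 3300) = sqrt(30825) = 15*sqrt(137)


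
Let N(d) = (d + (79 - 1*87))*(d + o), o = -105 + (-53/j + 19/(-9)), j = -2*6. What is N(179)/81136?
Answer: 52193/324544 ≈ 0.16082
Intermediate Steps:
j = -12
o = -3697/36 (o = -105 + (-53/(-12) + 19/(-9)) = -105 + (-53*(-1/12) + 19*(-⅑)) = -105 + (53/12 - 19/9) = -105 + 83/36 = -3697/36 ≈ -102.69)
N(d) = (-8 + d)*(-3697/36 + d) (N(d) = (d + (79 - 1*87))*(d - 3697/36) = (d + (79 - 87))*(-3697/36 + d) = (d - 8)*(-3697/36 + d) = (-8 + d)*(-3697/36 + d))
N(179)/81136 = (7394/9 + 179² - 3985/36*179)/81136 = (7394/9 + 32041 - 713315/36)*(1/81136) = (52193/4)*(1/81136) = 52193/324544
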